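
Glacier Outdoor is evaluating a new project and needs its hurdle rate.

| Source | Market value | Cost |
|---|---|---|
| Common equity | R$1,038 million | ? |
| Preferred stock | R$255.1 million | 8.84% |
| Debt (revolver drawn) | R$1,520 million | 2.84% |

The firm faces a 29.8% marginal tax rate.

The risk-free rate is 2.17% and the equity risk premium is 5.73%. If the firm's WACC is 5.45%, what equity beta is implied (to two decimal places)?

Total capital V = 1038 + 255.1 + 1520 = 2813.1.
Equity weight = 1038/2813.1 = 0.3690.
Preferred weight = 255.1/2813.1 = 0.0907.
Revolver drawn weight = 1520/2813.1 = 0.5403.
Debt contribution = 0.5403 × 2.84% × (1 − 29.8%) = 1.0772%.
Preferred contribution = 0.0907 × 8.84% = 0.8016%.
Required equity contribution = 5.45% − 1.8789% = 3.5711%  ⇒  Re = 9.6781%.
CAPM: 9.6781% = 2.17% + β × 5.73%  ⇒  β = 1.3103.

1.31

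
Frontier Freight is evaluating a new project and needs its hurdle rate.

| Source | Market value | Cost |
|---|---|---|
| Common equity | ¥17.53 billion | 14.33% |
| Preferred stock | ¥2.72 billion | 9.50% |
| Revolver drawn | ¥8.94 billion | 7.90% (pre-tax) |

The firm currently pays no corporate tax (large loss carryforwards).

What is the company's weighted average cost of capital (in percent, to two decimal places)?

11.91%

Total capital V = 17.53 + 2.72 + 8.94 = 29.19.
Equity: weight = 17.53/29.19 = 0.6005; cost = 14.33%.
Preferred: weight = 2.72/29.19 = 0.0932; cost = 9.5%.
Revolver drawn: weight = 8.94/29.19 = 0.3063; after-tax cost = 7.9% × (1 − 0%) = 7.9000%.
WACC = 0.6005 × 14.3300% + 0.0932 × 9.5000% + 0.3063 × 7.9000% = 11.9106%.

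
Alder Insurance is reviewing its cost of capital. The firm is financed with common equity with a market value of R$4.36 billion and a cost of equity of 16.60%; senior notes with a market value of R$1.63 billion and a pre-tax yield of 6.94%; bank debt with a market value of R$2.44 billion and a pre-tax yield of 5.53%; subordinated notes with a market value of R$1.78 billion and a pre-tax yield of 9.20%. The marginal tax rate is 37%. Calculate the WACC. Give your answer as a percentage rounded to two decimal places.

Total capital V = 4.36 + 1.63 + 2.44 + 1.78 = 10.21.
Equity: weight = 4.36/10.21 = 0.4270; cost = 16.6%.
Senior notes: weight = 1.63/10.21 = 0.1596; after-tax cost = 6.94% × (1 − 37%) = 4.3722%.
Bank debt: weight = 2.44/10.21 = 0.2390; after-tax cost = 5.53% × (1 − 37%) = 3.4839%.
Subordinated notes: weight = 1.78/10.21 = 0.1743; after-tax cost = 9.2% × (1 − 37%) = 5.7960%.
WACC = 0.4270 × 16.6000% + 0.1596 × 4.3722% + 0.2390 × 3.4839% + 0.1743 × 5.7960% = 9.6298%.

9.63%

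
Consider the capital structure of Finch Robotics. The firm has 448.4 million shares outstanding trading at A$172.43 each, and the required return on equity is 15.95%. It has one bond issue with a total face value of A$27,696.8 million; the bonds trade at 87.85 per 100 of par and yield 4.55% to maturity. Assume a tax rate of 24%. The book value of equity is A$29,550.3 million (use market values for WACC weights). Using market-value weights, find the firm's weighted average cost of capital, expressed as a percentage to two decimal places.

12.96%

Market value of equity E = 172.43 × 448.4m = 77317.612m. Market value of debt D = 27696.8m × 87.85/100 = 24331.6388m.
Total capital V = 77317.612 + 24331.6388 = 101649.2508.
Equity: weight = 77317.612/101649.2508 = 0.7606; cost = 15.95%.
Bonds outstanding: weight = 24331.6388/101649.2508 = 0.2394; after-tax cost = 4.55% × (1 − 24%) = 3.4580%.
WACC = 0.7606 × 15.9500% + 0.2394 × 3.4580% = 12.9598%.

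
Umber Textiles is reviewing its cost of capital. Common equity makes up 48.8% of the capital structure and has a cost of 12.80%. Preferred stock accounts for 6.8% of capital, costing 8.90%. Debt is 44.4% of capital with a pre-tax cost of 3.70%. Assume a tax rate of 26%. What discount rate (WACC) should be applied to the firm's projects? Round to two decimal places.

After-tax cost of debt = 3.7% × (1 − 26%) = 2.7380%.
WACC = 0.488 × 12.8000% + 0.068 × 8.9000% + 0.444 × 2.7380% = 8.0673%.

8.07%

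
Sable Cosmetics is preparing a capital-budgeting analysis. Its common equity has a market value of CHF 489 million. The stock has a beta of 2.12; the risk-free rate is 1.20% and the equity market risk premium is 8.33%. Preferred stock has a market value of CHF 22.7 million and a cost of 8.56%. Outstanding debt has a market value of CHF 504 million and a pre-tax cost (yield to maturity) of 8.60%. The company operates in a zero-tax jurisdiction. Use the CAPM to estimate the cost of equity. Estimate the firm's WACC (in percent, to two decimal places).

13.54%

Cost of equity via CAPM: Re = 1.2% + 2.12 × 8.33% = 18.8596%.
Total capital V = 489 + 22.7 + 504 = 1015.7.
Equity: weight = 489/1015.7 = 0.4814; cost = 18.8596%.
Preferred: weight = 22.7/1015.7 = 0.0223; cost = 8.56%.
Debt: weight = 504/1015.7 = 0.4962; after-tax cost = 8.6% × (1 − 0%) = 8.6000%.
WACC = 0.4814 × 18.8596% + 0.0223 × 8.5600% + 0.4962 × 8.6000% = 13.5385%.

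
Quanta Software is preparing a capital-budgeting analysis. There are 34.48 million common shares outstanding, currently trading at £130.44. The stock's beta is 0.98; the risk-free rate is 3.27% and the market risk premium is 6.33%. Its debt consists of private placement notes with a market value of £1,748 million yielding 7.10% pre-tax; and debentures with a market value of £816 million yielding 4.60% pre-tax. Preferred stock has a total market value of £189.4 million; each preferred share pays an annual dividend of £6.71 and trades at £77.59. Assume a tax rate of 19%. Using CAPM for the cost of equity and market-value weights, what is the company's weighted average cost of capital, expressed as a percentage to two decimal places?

Cost of equity via CAPM: Re = 3.27% + 0.98 × 6.33% = 9.4734%.
Cost of preferred: Rp = 6.71 / 77.59 = 8.6480%.
Market value of equity E = 130.44 × 34.48m = 4497.5712m.
Total capital V = 4497.5712 + 189.4 + 1748 + 816 = 7250.9712.
Equity: weight = 4497.5712/7250.9712 = 0.6203; cost = 9.4734%.
Preferred: weight = 189.4/7250.9712 = 0.0261; cost = 8.648%.
Private placement notes: weight = 1748/7250.9712 = 0.2411; after-tax cost = 7.1% × (1 − 19%) = 5.7510%.
Debentures: weight = 816/7250.9712 = 0.1125; after-tax cost = 4.6% × (1 − 19%) = 3.7260%.
WACC = 0.6203 × 9.4734% + 0.0261 × 8.6480% + 0.2411 × 5.7510% + 0.1125 × 3.7260% = 7.9077%.

7.91%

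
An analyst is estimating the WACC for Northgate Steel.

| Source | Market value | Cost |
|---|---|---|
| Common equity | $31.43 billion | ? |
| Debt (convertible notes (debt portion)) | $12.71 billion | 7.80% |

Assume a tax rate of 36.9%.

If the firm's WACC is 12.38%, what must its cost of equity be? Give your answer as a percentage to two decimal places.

Total capital V = 31.43 + 12.71 = 44.14.
Equity weight = 31.43/44.14 = 0.7121.
Convertible notes (debt portion) weight = 12.71/44.14 = 0.2879.
Debt contribution = 0.2879 × 7.8% × (1 − 36.9%) = 1.4172%.
Required equity contribution = 12.38% − 1.4172% = 10.9628%.
Re = 10.9628% / 0.7121 = 15.3960%.

15.40%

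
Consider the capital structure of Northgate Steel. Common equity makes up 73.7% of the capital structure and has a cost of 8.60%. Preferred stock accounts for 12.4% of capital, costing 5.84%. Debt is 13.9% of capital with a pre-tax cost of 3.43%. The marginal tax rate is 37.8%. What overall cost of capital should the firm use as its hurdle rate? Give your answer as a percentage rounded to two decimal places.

7.36%

After-tax cost of debt = 3.43% × (1 − 37.8%) = 2.1335%.
WACC = 0.737 × 8.6000% + 0.124 × 5.8400% + 0.139 × 2.1335% = 7.3589%.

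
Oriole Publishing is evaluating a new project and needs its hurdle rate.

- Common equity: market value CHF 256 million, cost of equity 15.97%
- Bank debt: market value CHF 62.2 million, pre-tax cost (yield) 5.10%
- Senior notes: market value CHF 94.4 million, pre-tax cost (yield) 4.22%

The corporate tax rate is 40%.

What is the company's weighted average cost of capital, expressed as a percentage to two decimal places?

Total capital V = 256 + 62.2 + 94.4 = 412.6.
Equity: weight = 256/412.6 = 0.6205; cost = 15.97%.
Bank debt: weight = 62.2/412.6 = 0.1508; after-tax cost = 5.1% × (1 − 40%) = 3.0600%.
Senior notes: weight = 94.4/412.6 = 0.2288; after-tax cost = 4.22% × (1 − 40%) = 2.5320%.
WACC = 0.6205 × 15.9700% + 0.1508 × 3.0600% + 0.2288 × 2.5320% = 10.9493%.

10.95%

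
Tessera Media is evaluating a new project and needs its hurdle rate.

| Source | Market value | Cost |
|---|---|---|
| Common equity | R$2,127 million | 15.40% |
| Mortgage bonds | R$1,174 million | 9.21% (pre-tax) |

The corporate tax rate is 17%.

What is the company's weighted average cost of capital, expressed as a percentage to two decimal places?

12.64%

Total capital V = 2127 + 1174 = 3301.
Equity: weight = 2127/3301 = 0.6444; cost = 15.4%.
Mortgage bonds: weight = 1174/3301 = 0.3556; after-tax cost = 9.21% × (1 − 17%) = 7.6443%.
WACC = 0.6444 × 15.4000% + 0.3556 × 7.6443% = 12.6417%.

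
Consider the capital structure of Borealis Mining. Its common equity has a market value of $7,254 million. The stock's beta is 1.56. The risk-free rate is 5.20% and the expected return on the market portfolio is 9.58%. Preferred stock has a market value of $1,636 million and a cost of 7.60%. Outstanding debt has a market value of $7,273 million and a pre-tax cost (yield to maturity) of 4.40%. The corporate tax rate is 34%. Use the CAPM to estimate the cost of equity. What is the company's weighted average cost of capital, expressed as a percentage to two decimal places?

7.48%

Market risk premium = 9.58% − 5.2% = 4.38%.
Cost of equity via CAPM: Re = 5.2% + 1.56 × 4.38% = 12.0328%.
Total capital V = 7254 + 1636 + 7273 = 16163.
Equity: weight = 7254/16163 = 0.4488; cost = 12.0328%.
Preferred: weight = 1636/16163 = 0.1012; cost = 7.6%.
Debt: weight = 7273/16163 = 0.4500; after-tax cost = 4.4% × (1 − 34%) = 2.9040%.
WACC = 0.4488 × 12.0328% + 0.1012 × 7.6000% + 0.4500 × 2.9040% = 7.4764%.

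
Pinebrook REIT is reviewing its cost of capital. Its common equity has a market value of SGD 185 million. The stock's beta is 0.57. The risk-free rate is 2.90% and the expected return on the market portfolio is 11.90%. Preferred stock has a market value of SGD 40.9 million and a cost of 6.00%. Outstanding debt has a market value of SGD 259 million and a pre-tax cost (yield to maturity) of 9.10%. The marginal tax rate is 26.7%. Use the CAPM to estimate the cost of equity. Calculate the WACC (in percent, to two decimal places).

7.13%

Market risk premium = 11.9% − 2.9% = 9.0%.
Cost of equity via CAPM: Re = 2.9% + 0.57 × 9.0% = 8.0300%.
Total capital V = 185 + 40.9 + 259 = 484.9.
Equity: weight = 185/484.9 = 0.3815; cost = 8.03%.
Preferred: weight = 40.9/484.9 = 0.0843; cost = 6%.
Debt: weight = 259/484.9 = 0.5341; after-tax cost = 9.1% × (1 − 26.7%) = 6.6703%.
WACC = 0.3815 × 8.0300% + 0.0843 × 6.0000% + 0.5341 × 6.6703% = 7.1325%.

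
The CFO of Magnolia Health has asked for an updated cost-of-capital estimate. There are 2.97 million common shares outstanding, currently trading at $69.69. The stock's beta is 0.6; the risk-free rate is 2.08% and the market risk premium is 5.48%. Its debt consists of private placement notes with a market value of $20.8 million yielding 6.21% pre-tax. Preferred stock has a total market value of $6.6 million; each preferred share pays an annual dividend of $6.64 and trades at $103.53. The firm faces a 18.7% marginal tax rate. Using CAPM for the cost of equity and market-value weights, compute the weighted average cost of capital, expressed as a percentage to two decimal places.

Cost of equity via CAPM: Re = 2.08% + 0.6 × 5.48% = 5.3680%.
Cost of preferred: Rp = 6.64 / 103.53 = 6.4136%.
Market value of equity E = 69.69 × 2.97m = 206.9793m.
Total capital V = 206.9793 + 6.6 + 20.8 = 234.3793.
Equity: weight = 206.9793/234.3793 = 0.8831; cost = 5.368%.
Preferred: weight = 6.6/234.3793 = 0.0282; cost = 6.4136%.
Private placement notes: weight = 20.8/234.3793 = 0.0887; after-tax cost = 6.21% × (1 − 18.7%) = 5.0487%.
WACC = 0.8831 × 5.3680% + 0.0282 × 6.4136% + 0.0887 × 5.0487% = 5.3691%.

5.37%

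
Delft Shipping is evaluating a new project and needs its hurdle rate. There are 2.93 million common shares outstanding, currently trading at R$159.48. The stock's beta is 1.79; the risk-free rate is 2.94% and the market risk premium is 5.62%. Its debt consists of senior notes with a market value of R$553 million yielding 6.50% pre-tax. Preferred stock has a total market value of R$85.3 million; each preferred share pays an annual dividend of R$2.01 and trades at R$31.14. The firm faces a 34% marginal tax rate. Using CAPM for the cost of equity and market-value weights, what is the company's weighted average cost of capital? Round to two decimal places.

8.14%

Cost of equity via CAPM: Re = 2.94% + 1.79 × 5.62% = 12.9998%.
Cost of preferred: Rp = 2.01 / 31.14 = 6.4547%.
Market value of equity E = 159.48 × 2.93m = 467.2764m.
Total capital V = 467.2764 + 85.3 + 553 = 1105.5764.
Equity: weight = 467.2764/1105.5764 = 0.4227; cost = 12.9998%.
Preferred: weight = 85.3/1105.5764 = 0.0772; cost = 6.4547%.
Senior notes: weight = 553/1105.5764 = 0.5002; after-tax cost = 6.5% × (1 − 34%) = 4.2900%.
WACC = 0.4227 × 12.9998% + 0.0772 × 6.4547% + 0.5002 × 4.2900% = 8.1382%.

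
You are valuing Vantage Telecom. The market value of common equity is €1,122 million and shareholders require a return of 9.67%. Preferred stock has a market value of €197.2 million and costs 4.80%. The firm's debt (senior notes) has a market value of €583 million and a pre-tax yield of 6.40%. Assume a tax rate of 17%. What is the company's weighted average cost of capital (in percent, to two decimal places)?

Total capital V = 1122 + 197.2 + 583 = 1902.2.
Equity: weight = 1122/1902.2 = 0.5898; cost = 9.67%.
Preferred: weight = 197.2/1902.2 = 0.1037; cost = 4.8%.
Senior notes: weight = 583/1902.2 = 0.3065; after-tax cost = 6.4% × (1 − 17%) = 5.3120%.
WACC = 0.5898 × 9.6700% + 0.1037 × 4.8000% + 0.3065 × 5.3120% = 7.8295%.

7.83%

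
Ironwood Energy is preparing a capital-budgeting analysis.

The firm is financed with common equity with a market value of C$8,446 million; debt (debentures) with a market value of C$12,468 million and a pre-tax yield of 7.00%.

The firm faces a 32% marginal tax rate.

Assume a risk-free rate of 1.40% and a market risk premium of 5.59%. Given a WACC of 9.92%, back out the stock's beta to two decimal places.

Total capital V = 8446 + 12468 = 20914.
Equity weight = 8446/20914 = 0.4038.
Debentures weight = 12468/20914 = 0.5962.
Debt contribution = 0.5962 × 7% × (1 − 32%) = 2.8377%.
Required equity contribution = 9.92% − 2.8377% = 7.0823%  ⇒  Re = 17.5372%.
CAPM: 17.5372% = 1.4% + β × 5.59%  ⇒  β = 2.8868.

2.89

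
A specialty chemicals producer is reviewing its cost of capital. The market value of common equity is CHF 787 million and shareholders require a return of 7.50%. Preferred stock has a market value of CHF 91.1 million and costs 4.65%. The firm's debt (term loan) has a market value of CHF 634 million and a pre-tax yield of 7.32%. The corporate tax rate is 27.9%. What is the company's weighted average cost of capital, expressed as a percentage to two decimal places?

Total capital V = 787 + 91.1 + 634 = 1512.1.
Equity: weight = 787/1512.1 = 0.5205; cost = 7.5%.
Preferred: weight = 91.1/1512.1 = 0.0602; cost = 4.65%.
Term loan: weight = 634/1512.1 = 0.4193; after-tax cost = 7.32% × (1 − 27.9%) = 5.2777%.
WACC = 0.5205 × 7.5000% + 0.0602 × 4.6500% + 0.4193 × 5.2777% = 6.3965%.

6.40%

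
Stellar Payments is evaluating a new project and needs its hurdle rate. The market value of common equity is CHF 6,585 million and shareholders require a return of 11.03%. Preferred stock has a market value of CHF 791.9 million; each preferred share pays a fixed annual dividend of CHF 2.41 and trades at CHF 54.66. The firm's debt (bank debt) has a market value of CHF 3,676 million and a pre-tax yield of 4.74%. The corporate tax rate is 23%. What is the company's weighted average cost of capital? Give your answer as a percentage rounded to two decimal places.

Cost of preferred: Rp = 2.41 / 54.66 = 4.4091%.
Total capital V = 6585 + 791.9 + 3676 = 11052.9.
Equity: weight = 6585/11052.9 = 0.5958; cost = 11.03%.
Preferred: weight = 791.9/11052.9 = 0.0716; cost = 4.4091%.
Bank debt: weight = 3676/11052.9 = 0.3326; after-tax cost = 4.74% × (1 − 23%) = 3.6498%.
WACC = 0.5958 × 11.0300% + 0.0716 × 4.4091% + 0.3326 × 3.6498% = 8.1011%.

8.10%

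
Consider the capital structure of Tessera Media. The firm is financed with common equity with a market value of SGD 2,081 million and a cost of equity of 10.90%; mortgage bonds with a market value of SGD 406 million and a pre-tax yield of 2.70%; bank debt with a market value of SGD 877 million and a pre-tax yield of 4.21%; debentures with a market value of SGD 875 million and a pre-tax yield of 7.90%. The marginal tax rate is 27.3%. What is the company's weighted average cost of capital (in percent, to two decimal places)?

Total capital V = 2081 + 406 + 877 + 875 = 4239.
Equity: weight = 2081/4239 = 0.4909; cost = 10.9%.
Mortgage bonds: weight = 406/4239 = 0.0958; after-tax cost = 2.7% × (1 − 27.3%) = 1.9629%.
Bank debt: weight = 877/4239 = 0.2069; after-tax cost = 4.21% × (1 − 27.3%) = 3.0607%.
Debentures: weight = 875/4239 = 0.2064; after-tax cost = 7.9% × (1 − 27.3%) = 5.7433%.
WACC = 0.4909 × 10.9000% + 0.0958 × 1.9629% + 0.2069 × 3.0607% + 0.2064 × 5.7433% = 7.3577%.

7.36%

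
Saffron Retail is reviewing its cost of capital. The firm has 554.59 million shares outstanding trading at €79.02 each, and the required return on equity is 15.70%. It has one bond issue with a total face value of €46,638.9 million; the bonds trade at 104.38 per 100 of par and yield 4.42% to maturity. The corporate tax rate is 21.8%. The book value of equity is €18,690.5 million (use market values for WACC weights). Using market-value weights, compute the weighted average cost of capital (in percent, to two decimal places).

Market value of equity E = 79.02 × 554.59m = 43823.7018m. Market value of debt D = 46638.9m × 104.38/100 = 48681.68382m.
Total capital V = 43823.7018 + 48681.68382 = 92505.38562.
Equity: weight = 43823.7018/92505.38562 = 0.4737; cost = 15.7%.
Bonds outstanding: weight = 48681.68382/92505.38562 = 0.5263; after-tax cost = 4.42% × (1 − 21.8%) = 3.4564%.
WACC = 0.4737 × 15.7000% + 0.5263 × 3.4564% = 9.2567%.

9.26%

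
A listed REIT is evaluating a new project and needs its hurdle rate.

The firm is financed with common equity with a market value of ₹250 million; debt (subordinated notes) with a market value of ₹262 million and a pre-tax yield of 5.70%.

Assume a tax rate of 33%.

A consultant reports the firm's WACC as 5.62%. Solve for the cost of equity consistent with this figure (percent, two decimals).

Total capital V = 250 + 262 = 512.
Equity weight = 250/512 = 0.4883.
Subordinated notes weight = 262/512 = 0.5117.
Debt contribution = 0.5117 × 5.7% × (1 − 33%) = 1.9543%.
Required equity contribution = 5.62% − 1.9543% = 3.6657%.
Re = 3.6657% / 0.4883 = 7.5074%.

7.51%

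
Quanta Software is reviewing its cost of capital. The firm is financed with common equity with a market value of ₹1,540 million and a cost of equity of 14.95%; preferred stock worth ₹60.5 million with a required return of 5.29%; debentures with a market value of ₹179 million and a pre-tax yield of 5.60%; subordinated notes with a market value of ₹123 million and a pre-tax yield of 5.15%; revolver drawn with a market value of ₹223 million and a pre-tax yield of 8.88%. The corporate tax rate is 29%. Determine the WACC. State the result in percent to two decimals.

Total capital V = 1540 + 60.5 + 179 + 123 + 223 = 2125.5.
Equity: weight = 1540/2125.5 = 0.7245; cost = 14.95%.
Preferred: weight = 60.5/2125.5 = 0.0285; cost = 5.29%.
Debentures: weight = 179/2125.5 = 0.0842; after-tax cost = 5.6% × (1 − 29%) = 3.9760%.
Subordinated notes: weight = 123/2125.5 = 0.0579; after-tax cost = 5.15% × (1 − 29%) = 3.6565%.
Revolver drawn: weight = 223/2125.5 = 0.1049; after-tax cost = 8.88% × (1 − 29%) = 6.3048%.
WACC = 0.7245 × 14.9500% + 0.0285 × 5.2900% + 0.0842 × 3.9760% + 0.0579 × 3.6565% + 0.1049 × 6.3048% = 12.1903%.

12.19%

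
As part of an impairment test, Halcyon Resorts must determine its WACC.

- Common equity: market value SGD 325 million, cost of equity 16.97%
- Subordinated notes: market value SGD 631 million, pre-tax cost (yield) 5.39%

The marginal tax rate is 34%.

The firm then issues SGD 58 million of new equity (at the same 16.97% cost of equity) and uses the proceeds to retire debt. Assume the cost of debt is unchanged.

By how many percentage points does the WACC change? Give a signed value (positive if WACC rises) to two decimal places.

Current WACC:
Total capital V = 325 + 631 = 956.
Equity: weight = 325/956 = 0.3400; cost = 16.97%.
Subordinated notes: weight = 631/956 = 0.6600; after-tax cost = 5.39% × (1 − 34%) = 3.5574%.
WACC = 0.3400 × 16.9700% + 0.6600 × 3.5574% = 8.1171%.
After the change:
Total capital V = 383 + 573 = 956.
Equity: weight = 383/956 = 0.4006; cost = 16.97%.
Subordinated notes: weight = 573/956 = 0.5994; after-tax cost = 5.39% × (1 − 34%) = 3.5574%.
WACC = 0.4006 × 16.9700% + 0.5994 × 3.5574% = 8.9309%.
Change in WACC = 8.9309% − 8.1171% = 0.8137 pp.

+0.81 pp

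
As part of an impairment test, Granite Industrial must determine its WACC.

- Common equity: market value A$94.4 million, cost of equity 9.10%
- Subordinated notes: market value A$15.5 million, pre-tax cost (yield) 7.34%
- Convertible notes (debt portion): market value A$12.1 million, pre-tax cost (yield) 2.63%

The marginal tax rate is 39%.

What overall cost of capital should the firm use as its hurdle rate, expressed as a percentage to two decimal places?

Total capital V = 94.4 + 15.5 + 12.1 = 122.
Equity: weight = 94.4/122 = 0.7738; cost = 9.1%.
Subordinated notes: weight = 15.5/122 = 0.1270; after-tax cost = 7.34% × (1 − 39%) = 4.4774%.
Convertible notes (debt portion): weight = 12.1/122 = 0.0992; after-tax cost = 2.63% × (1 − 39%) = 1.6043%.
WACC = 0.7738 × 9.1000% + 0.1270 × 4.4774% + 0.0992 × 1.6043% = 7.7693%.

7.77%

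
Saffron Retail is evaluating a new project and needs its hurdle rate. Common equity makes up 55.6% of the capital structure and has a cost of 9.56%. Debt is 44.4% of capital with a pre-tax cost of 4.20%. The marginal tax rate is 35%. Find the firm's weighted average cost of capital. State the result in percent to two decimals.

6.53%

After-tax cost of debt = 4.2% × (1 − 35%) = 2.7300%.
WACC = 0.556 × 9.5600% + 0.444 × 2.7300% = 6.5275%.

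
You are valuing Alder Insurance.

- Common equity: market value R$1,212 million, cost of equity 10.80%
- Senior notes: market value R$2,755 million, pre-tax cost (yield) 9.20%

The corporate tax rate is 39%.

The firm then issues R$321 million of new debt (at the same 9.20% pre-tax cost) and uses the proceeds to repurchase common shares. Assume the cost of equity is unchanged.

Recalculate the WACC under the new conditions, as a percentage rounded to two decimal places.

After the change:
Total capital V = 891 + 3076 = 3967.
Equity: weight = 891/3967 = 0.2246; cost = 10.8%.
Senior notes: weight = 3076/3967 = 0.7754; after-tax cost = 9.2% × (1 − 39%) = 5.6120%.
WACC = 0.2246 × 10.8000% + 0.7754 × 5.6120% = 6.7772%.

6.78%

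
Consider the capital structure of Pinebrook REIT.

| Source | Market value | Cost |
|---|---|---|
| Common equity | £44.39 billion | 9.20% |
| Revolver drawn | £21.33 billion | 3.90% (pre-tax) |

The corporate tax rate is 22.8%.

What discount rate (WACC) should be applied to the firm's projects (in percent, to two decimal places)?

7.19%

Total capital V = 44.39 + 21.33 = 65.72.
Equity: weight = 44.39/65.72 = 0.6754; cost = 9.2%.
Revolver drawn: weight = 21.33/65.72 = 0.3246; after-tax cost = 3.9% × (1 − 22.8%) = 3.0108%.
WACC = 0.6754 × 9.2000% + 0.3246 × 3.0108% = 7.1912%.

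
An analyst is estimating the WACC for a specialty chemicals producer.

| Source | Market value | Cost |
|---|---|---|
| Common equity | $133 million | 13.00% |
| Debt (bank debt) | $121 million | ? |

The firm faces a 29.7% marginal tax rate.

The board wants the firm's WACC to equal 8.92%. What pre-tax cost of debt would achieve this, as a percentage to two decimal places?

Total capital V = 133 + 121 = 254.
Equity weight = 133/254 = 0.5236.
Bank debt weight = 121/254 = 0.4764.
Equity contribution = 0.5236 × 13% = 6.8071%.
Remaining for debt = 8.92% − 6.8071% = 2.1129%.
Rd × (1 − 29.7%) × 0.4764 = 2.1129%  ⇒  Rd = 6.3092%.

6.31%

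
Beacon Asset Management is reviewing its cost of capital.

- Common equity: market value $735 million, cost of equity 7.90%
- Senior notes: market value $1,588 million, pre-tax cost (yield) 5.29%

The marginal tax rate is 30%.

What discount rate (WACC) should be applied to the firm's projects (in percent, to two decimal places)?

Total capital V = 735 + 1588 = 2323.
Equity: weight = 735/2323 = 0.3164; cost = 7.9%.
Senior notes: weight = 1588/2323 = 0.6836; after-tax cost = 5.29% × (1 − 30%) = 3.7030%.
WACC = 0.3164 × 7.9000% + 0.6836 × 3.7030% = 5.0309%.

5.03%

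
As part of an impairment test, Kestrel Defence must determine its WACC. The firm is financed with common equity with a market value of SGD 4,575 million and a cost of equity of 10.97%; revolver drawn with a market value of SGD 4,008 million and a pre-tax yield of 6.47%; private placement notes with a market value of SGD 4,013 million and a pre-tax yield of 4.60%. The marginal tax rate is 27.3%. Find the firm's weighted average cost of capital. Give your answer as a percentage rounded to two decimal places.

Total capital V = 4575 + 4008 + 4013 = 12596.
Equity: weight = 4575/12596 = 0.3632; cost = 10.97%.
Revolver drawn: weight = 4008/12596 = 0.3182; after-tax cost = 6.47% × (1 − 27.3%) = 4.7037%.
Private placement notes: weight = 4013/12596 = 0.3186; after-tax cost = 4.6% × (1 − 27.3%) = 3.3442%.
WACC = 0.3632 × 10.9700% + 0.3182 × 4.7037% + 0.3186 × 3.3442% = 6.5466%.

6.55%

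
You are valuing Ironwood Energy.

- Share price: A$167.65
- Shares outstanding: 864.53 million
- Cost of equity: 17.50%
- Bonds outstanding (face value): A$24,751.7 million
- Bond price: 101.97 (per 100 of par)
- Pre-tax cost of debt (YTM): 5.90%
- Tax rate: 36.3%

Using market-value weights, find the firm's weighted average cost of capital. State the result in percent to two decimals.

Market value of equity E = 167.65 × 864.53m = 144938.4545m. Market value of debt D = 24751.7m × 101.97/100 = 25239.30849m.
Total capital V = 144938.4545 + 25239.30849 = 170177.76299.
Equity: weight = 144938.4545/170177.76299 = 0.8517; cost = 17.5%.
Bonds outstanding: weight = 25239.30849/170177.76299 = 0.1483; after-tax cost = 5.9% × (1 − 36.3%) = 3.7583%.
WACC = 0.8517 × 17.5000% + 0.1483 × 3.7583% = 15.4619%.

15.46%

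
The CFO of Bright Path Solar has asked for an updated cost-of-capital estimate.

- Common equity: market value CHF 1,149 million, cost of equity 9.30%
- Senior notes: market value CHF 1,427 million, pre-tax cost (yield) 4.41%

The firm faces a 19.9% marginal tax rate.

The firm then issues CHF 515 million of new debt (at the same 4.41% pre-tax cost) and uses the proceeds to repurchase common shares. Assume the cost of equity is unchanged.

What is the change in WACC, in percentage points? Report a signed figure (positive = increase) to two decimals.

-1.15 pp

Current WACC:
Total capital V = 1149 + 1427 = 2576.
Equity: weight = 1149/2576 = 0.4460; cost = 9.3%.
Senior notes: weight = 1427/2576 = 0.5540; after-tax cost = 4.41% × (1 − 19.9%) = 3.5324%.
WACC = 0.4460 × 9.3000% + 0.5540 × 3.5324% = 6.1050%.
After the change:
Total capital V = 634 + 1942 = 2576.
Equity: weight = 634/2576 = 0.2461; cost = 9.3%.
Senior notes: weight = 1942/2576 = 0.7539; after-tax cost = 4.41% × (1 − 19.9%) = 3.5324%.
WACC = 0.2461 × 9.3000% + 0.7539 × 3.5324% = 4.9519%.
Change in WACC = 4.9519% − 6.1050% = -1.1531 pp.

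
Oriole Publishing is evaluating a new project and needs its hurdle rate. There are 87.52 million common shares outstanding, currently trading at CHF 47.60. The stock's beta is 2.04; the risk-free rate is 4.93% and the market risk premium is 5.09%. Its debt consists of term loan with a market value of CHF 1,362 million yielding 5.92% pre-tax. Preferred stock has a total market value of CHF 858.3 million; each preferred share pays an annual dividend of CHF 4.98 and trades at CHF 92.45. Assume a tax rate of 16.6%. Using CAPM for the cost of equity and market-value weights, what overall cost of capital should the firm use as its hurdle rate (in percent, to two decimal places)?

Cost of equity via CAPM: Re = 4.93% + 2.04 × 5.09% = 15.3136%.
Cost of preferred: Rp = 4.98 / 92.45 = 5.3867%.
Market value of equity E = 47.6 × 87.52m = 4165.952m.
Total capital V = 4165.952 + 858.3 + 1362 = 6386.252.
Equity: weight = 4165.952/6386.252 = 0.6523; cost = 15.3136%.
Preferred: weight = 858.3/6386.252 = 0.1344; cost = 5.3867%.
Term loan: weight = 1362/6386.252 = 0.2133; after-tax cost = 5.92% × (1 − 16.6%) = 4.9373%.
WACC = 0.6523 × 15.3136% + 0.1344 × 5.3867% + 0.2133 × 4.9373% = 11.7665%.

11.77%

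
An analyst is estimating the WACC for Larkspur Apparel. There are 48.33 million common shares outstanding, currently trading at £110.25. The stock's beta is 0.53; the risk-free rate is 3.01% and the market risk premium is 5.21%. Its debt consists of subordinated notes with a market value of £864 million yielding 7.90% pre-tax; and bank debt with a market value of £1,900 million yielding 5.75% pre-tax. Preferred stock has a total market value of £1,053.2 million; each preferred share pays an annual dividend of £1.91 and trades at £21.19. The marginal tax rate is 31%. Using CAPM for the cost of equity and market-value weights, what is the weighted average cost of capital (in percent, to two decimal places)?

5.74%

Cost of equity via CAPM: Re = 3.01% + 0.53 × 5.21% = 5.7713%.
Cost of preferred: Rp = 1.91 / 21.19 = 9.0137%.
Market value of equity E = 110.25 × 48.33m = 5328.3825m.
Total capital V = 5328.3825 + 1053.2 + 864 + 1900 = 9145.5825.
Equity: weight = 5328.3825/9145.5825 = 0.5826; cost = 5.7713%.
Preferred: weight = 1053.2/9145.5825 = 0.1152; cost = 9.0137%.
Subordinated notes: weight = 864/9145.5825 = 0.0945; after-tax cost = 7.9% × (1 − 31%) = 5.4510%.
Bank debt: weight = 1900/9145.5825 = 0.2078; after-tax cost = 5.75% × (1 − 31%) = 3.9675%.
WACC = 0.5826 × 5.7713% + 0.1152 × 9.0137% + 0.0945 × 5.4510% + 0.2078 × 3.9675% = 5.7397%.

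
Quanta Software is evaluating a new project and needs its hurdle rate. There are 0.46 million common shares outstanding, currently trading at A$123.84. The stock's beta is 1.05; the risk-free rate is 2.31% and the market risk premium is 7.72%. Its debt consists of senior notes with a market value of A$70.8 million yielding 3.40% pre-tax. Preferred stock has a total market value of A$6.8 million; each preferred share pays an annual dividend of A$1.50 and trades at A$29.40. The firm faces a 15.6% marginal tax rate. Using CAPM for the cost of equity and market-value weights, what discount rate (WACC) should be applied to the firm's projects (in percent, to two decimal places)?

6.18%

Cost of equity via CAPM: Re = 2.31% + 1.05 × 7.72% = 10.4160%.
Cost of preferred: Rp = 1.5 / 29.4 = 5.1020%.
Market value of equity E = 123.84 × 0.46m = 56.9664m.
Total capital V = 56.9664 + 6.8 + 70.8 = 134.5664.
Equity: weight = 56.9664/134.5664 = 0.4233; cost = 10.416%.
Preferred: weight = 6.8/134.5664 = 0.0505; cost = 5.102%.
Senior notes: weight = 70.8/134.5664 = 0.5261; after-tax cost = 3.4% × (1 − 15.6%) = 2.8696%.
WACC = 0.4233 × 10.4160% + 0.0505 × 5.1020% + 0.5261 × 2.8696% = 6.1770%.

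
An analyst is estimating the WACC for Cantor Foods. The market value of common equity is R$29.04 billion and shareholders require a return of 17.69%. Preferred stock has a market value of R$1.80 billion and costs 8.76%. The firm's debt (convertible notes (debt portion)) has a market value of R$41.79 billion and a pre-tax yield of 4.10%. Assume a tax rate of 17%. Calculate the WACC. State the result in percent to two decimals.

Total capital V = 29.04 + 1.8 + 41.79 = 72.63.
Equity: weight = 29.04/72.63 = 0.3998; cost = 17.69%.
Preferred: weight = 1.8/72.63 = 0.0248; cost = 8.76%.
Convertible notes (debt portion): weight = 41.79/72.63 = 0.5754; after-tax cost = 4.1% × (1 − 17%) = 3.4030%.
WACC = 0.3998 × 17.6900% + 0.0248 × 8.7600% + 0.5754 × 3.4030% = 9.2482%.

9.25%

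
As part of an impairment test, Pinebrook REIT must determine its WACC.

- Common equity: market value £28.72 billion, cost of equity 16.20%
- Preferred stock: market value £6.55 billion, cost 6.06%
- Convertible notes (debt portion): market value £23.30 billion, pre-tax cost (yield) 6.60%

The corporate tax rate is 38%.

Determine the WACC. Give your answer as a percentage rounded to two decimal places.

Total capital V = 28.72 + 6.55 + 23.3 = 58.57.
Equity: weight = 28.72/58.57 = 0.4904; cost = 16.2%.
Preferred: weight = 6.55/58.57 = 0.1118; cost = 6.06%.
Convertible notes (debt portion): weight = 23.3/58.57 = 0.3978; after-tax cost = 6.6% × (1 − 38%) = 4.0920%.
WACC = 0.4904 × 16.2000% + 0.1118 × 6.0600% + 0.3978 × 4.0920% = 10.2493%.

10.25%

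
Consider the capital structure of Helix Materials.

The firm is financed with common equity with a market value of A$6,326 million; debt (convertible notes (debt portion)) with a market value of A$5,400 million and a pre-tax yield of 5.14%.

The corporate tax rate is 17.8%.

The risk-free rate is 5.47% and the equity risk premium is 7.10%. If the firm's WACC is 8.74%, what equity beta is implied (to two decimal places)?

Total capital V = 6326 + 5400 = 11726.
Equity weight = 6326/11726 = 0.5395.
Convertible notes (debt portion) weight = 5400/11726 = 0.4605.
Debt contribution = 0.4605 × 5.14% × (1 − 17.8%) = 1.9457%.
Required equity contribution = 8.74% − 1.9457% = 6.7943%  ⇒  Re = 12.5940%.
CAPM: 12.5940% = 5.47% + β × 7.1%  ⇒  β = 1.0034.

1.00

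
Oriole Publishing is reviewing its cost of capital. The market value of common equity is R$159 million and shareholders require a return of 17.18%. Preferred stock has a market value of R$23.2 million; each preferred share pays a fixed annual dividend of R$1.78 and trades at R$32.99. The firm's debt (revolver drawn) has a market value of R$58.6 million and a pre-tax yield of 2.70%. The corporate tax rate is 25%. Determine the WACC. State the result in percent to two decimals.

Cost of preferred: Rp = 1.78 / 32.99 = 5.3956%.
Total capital V = 159 + 23.2 + 58.6 = 240.8.
Equity: weight = 159/240.8 = 0.6603; cost = 17.18%.
Preferred: weight = 23.2/240.8 = 0.0963; cost = 5.3956%.
Revolver drawn: weight = 58.6/240.8 = 0.2434; after-tax cost = 2.7% × (1 − 25%) = 2.0250%.
WACC = 0.6603 × 17.1800% + 0.0963 × 5.3956% + 0.2434 × 2.0250% = 12.3566%.

12.36%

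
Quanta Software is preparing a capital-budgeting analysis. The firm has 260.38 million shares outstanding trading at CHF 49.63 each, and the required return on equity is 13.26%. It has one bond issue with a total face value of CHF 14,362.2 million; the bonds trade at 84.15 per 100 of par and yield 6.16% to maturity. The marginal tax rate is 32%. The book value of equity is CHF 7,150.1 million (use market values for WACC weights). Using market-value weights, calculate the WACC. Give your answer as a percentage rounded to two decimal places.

8.88%

Market value of equity E = 49.63 × 260.38m = 12922.6594m. Market value of debt D = 14362.2m × 84.15/100 = 12085.7913m.
Total capital V = 12922.6594 + 12085.7913 = 25008.4507.
Equity: weight = 12922.6594/25008.4507 = 0.5167; cost = 13.26%.
Bonds outstanding: weight = 12085.7913/25008.4507 = 0.4833; after-tax cost = 6.16% × (1 − 32%) = 4.1888%.
WACC = 0.5167 × 13.2600% + 0.4833 × 4.1888% = 8.8762%.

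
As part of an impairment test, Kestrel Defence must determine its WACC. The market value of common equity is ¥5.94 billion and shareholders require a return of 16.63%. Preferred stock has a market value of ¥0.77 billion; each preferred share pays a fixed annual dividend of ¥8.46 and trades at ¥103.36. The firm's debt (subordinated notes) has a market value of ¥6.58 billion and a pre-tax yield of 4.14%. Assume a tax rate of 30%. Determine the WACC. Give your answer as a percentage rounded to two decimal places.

9.34%

Cost of preferred: Rp = 8.46 / 103.36 = 8.1850%.
Total capital V = 5.94 + 0.77 + 6.58 = 13.29.
Equity: weight = 5.94/13.29 = 0.4470; cost = 16.63%.
Preferred: weight = 0.77/13.29 = 0.0579; cost = 8.185%.
Subordinated notes: weight = 6.58/13.29 = 0.4951; after-tax cost = 4.14% × (1 − 30%) = 2.8980%.
WACC = 0.4470 × 16.6300% + 0.0579 × 8.1850% + 0.4951 × 2.8980% = 9.3419%.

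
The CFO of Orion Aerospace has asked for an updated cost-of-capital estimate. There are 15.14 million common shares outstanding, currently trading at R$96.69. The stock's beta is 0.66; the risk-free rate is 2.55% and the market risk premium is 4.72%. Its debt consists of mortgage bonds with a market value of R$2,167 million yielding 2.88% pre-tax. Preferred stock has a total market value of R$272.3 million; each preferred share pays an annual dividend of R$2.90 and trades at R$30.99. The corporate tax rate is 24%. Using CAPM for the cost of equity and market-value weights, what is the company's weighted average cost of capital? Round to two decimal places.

Cost of equity via CAPM: Re = 2.55% + 0.66 × 4.72% = 5.6652%.
Cost of preferred: Rp = 2.9 / 30.99 = 9.3579%.
Market value of equity E = 96.69 × 15.14m = 1463.8866m.
Total capital V = 1463.8866 + 272.3 + 2167 = 3903.1866.
Equity: weight = 1463.8866/3903.1866 = 0.3750; cost = 5.6652%.
Preferred: weight = 272.3/3903.1866 = 0.0698; cost = 9.3579%.
Mortgage bonds: weight = 2167/3903.1866 = 0.5552; after-tax cost = 2.88% × (1 − 24%) = 2.1888%.
WACC = 0.3750 × 5.6652% + 0.0698 × 9.3579% + 0.5552 × 2.1888% = 3.9928%.

3.99%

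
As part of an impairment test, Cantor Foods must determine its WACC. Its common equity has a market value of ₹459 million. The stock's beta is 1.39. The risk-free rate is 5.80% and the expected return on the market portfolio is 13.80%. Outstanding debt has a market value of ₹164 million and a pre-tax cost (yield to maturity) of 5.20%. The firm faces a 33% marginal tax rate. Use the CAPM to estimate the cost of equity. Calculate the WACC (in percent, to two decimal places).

13.38%

Market risk premium = 13.8% − 5.8% = 8.0%.
Cost of equity via CAPM: Re = 5.8% + 1.39 × 8.0% = 16.9200%.
Total capital V = 459 + 164 = 623.
Equity: weight = 459/623 = 0.7368; cost = 16.92%.
Debt: weight = 164/623 = 0.2632; after-tax cost = 5.2% × (1 − 33%) = 3.4840%.
WACC = 0.7368 × 16.9200% + 0.2632 × 3.4840% = 13.3831%.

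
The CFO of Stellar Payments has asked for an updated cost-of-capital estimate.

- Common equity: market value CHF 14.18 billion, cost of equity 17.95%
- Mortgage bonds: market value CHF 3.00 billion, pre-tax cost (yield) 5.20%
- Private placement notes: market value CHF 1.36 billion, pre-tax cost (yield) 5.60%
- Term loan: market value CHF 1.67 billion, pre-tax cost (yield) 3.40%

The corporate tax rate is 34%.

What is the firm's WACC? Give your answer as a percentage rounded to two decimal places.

13.54%

Total capital V = 14.18 + 3 + 1.36 + 1.67 = 20.21.
Equity: weight = 14.18/20.21 = 0.7016; cost = 17.95%.
Mortgage bonds: weight = 3/20.21 = 0.1484; after-tax cost = 5.2% × (1 − 34%) = 3.4320%.
Private placement notes: weight = 1.36/20.21 = 0.0673; after-tax cost = 5.6% × (1 − 34%) = 3.6960%.
Term loan: weight = 1.67/20.21 = 0.0826; after-tax cost = 3.4% × (1 − 34%) = 2.2440%.
WACC = 0.7016 × 17.9500% + 0.1484 × 3.4320% + 0.0673 × 3.6960% + 0.0826 × 2.2440% = 13.5379%.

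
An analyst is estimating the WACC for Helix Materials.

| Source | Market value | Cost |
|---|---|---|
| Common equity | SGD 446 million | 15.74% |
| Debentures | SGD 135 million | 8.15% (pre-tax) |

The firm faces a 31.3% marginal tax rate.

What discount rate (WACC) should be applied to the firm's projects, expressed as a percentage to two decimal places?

13.38%

Total capital V = 446 + 135 = 581.
Equity: weight = 446/581 = 0.7676; cost = 15.74%.
Debentures: weight = 135/581 = 0.2324; after-tax cost = 8.15% × (1 − 31.3%) = 5.5991%.
WACC = 0.7676 × 15.7400% + 0.2324 × 5.5991% = 13.3837%.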